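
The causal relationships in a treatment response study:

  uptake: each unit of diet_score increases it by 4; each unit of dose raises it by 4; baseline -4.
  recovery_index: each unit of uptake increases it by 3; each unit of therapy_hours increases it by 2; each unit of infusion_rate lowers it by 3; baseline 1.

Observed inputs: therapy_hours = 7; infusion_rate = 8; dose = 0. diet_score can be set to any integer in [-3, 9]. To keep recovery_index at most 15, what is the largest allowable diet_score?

diet_score = 3

Substituting into the uptake equation gives uptake = 4*diet_score - 4.
Substituting into the recovery_index equation gives recovery_index = 12*diet_score - 21.
Require 12*diet_score - 21 ≤ 15, so diet_score ≤ 3.
The largest integer in [-3, 9] satisfying this is 3.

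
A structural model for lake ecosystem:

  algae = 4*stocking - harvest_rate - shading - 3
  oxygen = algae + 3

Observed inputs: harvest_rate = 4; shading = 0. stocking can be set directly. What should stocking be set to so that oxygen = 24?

Substituting into the algae equation gives algae = 4*stocking - 7.
Substituting into the oxygen equation gives oxygen = 4*stocking - 4.
Solve 4*stocking - 4 = 24: stocking = (24 + 4) / 4 = 7.

stocking = 7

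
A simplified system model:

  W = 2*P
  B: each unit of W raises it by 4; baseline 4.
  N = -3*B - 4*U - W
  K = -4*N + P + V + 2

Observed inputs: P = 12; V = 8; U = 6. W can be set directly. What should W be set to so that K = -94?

Intervening on W fixes its value directly, overriding its dependence on P.
Substituting into the N equation gives N = -13*W - 36.
K becomes 52*W + 166.
Solve 52*W + 166 = -94: W = (-94 - 166) / 52 = -5.

W = -5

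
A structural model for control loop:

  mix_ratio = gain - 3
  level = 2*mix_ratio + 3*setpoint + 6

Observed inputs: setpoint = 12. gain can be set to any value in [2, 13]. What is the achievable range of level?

Substituting into the level equation gives level = 2*gain + 36.
Linear in gain, so extremes are at the endpoints: gain = 2 gives level = 40; gain = 13 gives level = 62.

40 to 62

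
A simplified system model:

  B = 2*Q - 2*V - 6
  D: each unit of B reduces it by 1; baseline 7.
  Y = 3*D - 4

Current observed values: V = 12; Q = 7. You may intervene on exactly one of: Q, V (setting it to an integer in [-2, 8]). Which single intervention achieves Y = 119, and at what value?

set Q = -2

Intervening on Q: with other inputs at their observed values, Y = -6*Q + 107. Solving for 119 gives Q = -2, within [-2, 8].
Intervening on V: Y = 6*V - 7. Reaching 119 requires V = 21, outside [-2, 8].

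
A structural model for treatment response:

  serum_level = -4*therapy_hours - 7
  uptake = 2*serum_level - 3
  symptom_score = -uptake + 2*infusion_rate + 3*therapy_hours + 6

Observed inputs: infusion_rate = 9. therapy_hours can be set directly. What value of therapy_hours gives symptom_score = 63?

therapy_hours = 2

Substituting into the uptake equation gives uptake = -8*therapy_hours - 17.
Substituting into the symptom_score equation gives symptom_score = 11*therapy_hours + 41.
Solve 11*therapy_hours + 41 = 63: therapy_hours = (63 - 41) / 11 = 2.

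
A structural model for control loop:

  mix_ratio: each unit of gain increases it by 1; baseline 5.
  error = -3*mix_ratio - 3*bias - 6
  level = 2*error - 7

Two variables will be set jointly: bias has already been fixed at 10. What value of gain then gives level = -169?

With bias held at 10:
Substituting into the error equation gives error = -3*gain - 51.
Substituting into the level equation gives level = -6*gain - 109.
Solve -6*gain - 109 = -169: gain = (-169 + 109) / -6 = 10.

gain = 10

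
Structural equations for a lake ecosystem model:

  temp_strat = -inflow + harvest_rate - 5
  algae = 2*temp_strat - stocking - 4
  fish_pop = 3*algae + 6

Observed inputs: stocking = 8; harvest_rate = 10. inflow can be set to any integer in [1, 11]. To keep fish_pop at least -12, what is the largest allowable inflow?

Substituting into the temp_strat equation gives temp_strat = -inflow + 5.
So algae = -2*inflow - 2.
This gives fish_pop = -6*inflow.
Require -6*inflow ≥ -12, so inflow ≤ 2.
The largest integer in [1, 11] satisfying this is 2.

inflow = 2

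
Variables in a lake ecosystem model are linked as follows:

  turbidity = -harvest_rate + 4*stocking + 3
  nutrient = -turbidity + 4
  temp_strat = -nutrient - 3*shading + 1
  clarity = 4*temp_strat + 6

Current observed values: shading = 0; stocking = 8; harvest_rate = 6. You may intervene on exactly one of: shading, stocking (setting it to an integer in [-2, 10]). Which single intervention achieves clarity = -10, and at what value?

set shading = 10

Intervening on shading: with other inputs at their observed values, clarity = -12*shading + 110. Solving for -10 gives shading = 10, within [-2, 10].
Intervening on stocking: clarity = 16*stocking - 18. Reaching -10 requires stocking = 1/2, not an integer.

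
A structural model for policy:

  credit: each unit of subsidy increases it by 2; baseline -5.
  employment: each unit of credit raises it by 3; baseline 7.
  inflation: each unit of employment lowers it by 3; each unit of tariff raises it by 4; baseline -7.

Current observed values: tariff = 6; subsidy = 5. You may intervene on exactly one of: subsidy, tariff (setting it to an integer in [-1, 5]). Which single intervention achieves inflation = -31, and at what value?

Intervening on subsidy: with other inputs at their observed values, inflation = -18*subsidy + 41. Solving for -31 gives subsidy = 4, within [-1, 5].
Intervening on tariff: inflation = 4*tariff - 73. Reaching -31 requires tariff = 21/2, not an integer.

set subsidy = 4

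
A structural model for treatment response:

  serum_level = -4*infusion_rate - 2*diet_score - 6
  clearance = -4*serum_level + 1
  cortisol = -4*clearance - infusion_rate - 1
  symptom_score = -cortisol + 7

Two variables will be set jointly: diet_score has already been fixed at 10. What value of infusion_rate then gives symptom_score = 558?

infusion_rate = 2

With diet_score held at 10:
Substituting into the serum_level equation gives serum_level = -4*infusion_rate - 26.
Substituting into the clearance equation gives clearance = 16*infusion_rate + 105.
cortisol becomes -65*infusion_rate - 421.
Substituting into the symptom_score equation gives symptom_score = 65*infusion_rate + 428.
Solve 65*infusion_rate + 428 = 558: infusion_rate = (558 - 428) / 65 = 2.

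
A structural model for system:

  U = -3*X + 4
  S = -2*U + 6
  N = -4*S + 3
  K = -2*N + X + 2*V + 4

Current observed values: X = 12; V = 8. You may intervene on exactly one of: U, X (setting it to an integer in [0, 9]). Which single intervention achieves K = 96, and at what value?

Intervening on U: K = -16*U + 74. Reaching 96 requires U = -11/8, not an integer.
Intervening on X: with other inputs at their observed values, K = 49*X - 2. Solving for 96 gives X = 2, within [0, 9].

set X = 2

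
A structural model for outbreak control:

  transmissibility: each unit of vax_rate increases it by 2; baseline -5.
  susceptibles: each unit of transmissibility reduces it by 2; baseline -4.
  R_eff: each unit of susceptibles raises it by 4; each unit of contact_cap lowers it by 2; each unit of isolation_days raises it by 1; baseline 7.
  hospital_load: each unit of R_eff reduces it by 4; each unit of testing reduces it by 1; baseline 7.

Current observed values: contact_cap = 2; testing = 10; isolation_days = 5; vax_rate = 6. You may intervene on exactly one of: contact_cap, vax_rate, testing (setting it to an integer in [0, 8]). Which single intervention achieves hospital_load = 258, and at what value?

Intervening on contact_cap: hospital_load = 8*contact_cap + 237. Reaching 258 requires contact_cap = 21/8, not an integer.
Intervening on vax_rate: hospital_load = 64*vax_rate - 131. Reaching 258 requires vax_rate = 389/64, not an integer.
Intervening on testing: with other inputs at their observed values, hospital_load = -testing + 263. Solving for 258 gives testing = 5, within [0, 8].

set testing = 5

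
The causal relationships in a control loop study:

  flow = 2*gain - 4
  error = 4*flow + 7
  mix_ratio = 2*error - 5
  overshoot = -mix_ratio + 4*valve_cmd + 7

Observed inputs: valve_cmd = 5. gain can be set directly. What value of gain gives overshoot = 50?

Substituting into the error equation gives error = 8*gain - 9.
This gives mix_ratio = 16*gain - 23.
Substituting into the overshoot equation gives overshoot = -16*gain + 50.
Solve -16*gain + 50 = 50: gain = (50 - 50) / -16 = 0.

gain = 0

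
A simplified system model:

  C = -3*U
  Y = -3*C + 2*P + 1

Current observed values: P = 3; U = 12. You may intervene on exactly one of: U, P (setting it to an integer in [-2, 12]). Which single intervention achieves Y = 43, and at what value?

Intervening on U: with other inputs at their observed values, Y = 9*U + 7. Solving for 43 gives U = 4, within [-2, 12].
Intervening on P: Y = 2*P + 109. Reaching 43 requires P = -33, outside [-2, 12].

set U = 4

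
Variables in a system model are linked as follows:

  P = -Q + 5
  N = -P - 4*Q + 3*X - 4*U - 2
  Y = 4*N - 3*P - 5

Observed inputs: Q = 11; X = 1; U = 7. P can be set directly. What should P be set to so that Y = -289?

Intervening on P fixes its value directly, overriding its dependence on Q.
Substituting into the N equation gives N = -P - 71.
Substituting into the Y equation gives Y = -7*P - 289.
Solve -7*P - 289 = -289: P = (-289 + 289) / -7 = 0.

P = 0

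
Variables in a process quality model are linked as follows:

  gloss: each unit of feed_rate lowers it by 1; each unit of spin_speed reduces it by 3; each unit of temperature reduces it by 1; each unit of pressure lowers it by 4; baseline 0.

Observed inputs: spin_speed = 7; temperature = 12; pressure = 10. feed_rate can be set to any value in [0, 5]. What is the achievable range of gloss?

-78 to -73

Substituting into the gloss equation gives gloss = -feed_rate - 73.
Linear in feed_rate, so extremes are at the endpoints: feed_rate = 0 gives gloss = -73; feed_rate = 5 gives gloss = -78.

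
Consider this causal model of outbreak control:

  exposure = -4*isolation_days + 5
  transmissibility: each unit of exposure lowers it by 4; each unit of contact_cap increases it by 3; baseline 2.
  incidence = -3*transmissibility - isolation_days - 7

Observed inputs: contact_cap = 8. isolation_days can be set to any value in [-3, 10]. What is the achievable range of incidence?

Substituting into the transmissibility equation gives transmissibility = 16*isolation_days + 6.
Substituting into the incidence equation gives incidence = -49*isolation_days - 25.
Linear in isolation_days, so extremes are at the endpoints: isolation_days = -3 gives incidence = 122; isolation_days = 10 gives incidence = -515.

-515 to 122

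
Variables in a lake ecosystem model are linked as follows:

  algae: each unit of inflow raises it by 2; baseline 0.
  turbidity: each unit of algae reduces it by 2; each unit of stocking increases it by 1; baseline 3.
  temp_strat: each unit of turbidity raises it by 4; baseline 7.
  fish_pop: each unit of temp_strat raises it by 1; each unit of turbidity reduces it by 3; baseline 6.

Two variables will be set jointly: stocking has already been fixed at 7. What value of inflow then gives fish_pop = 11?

inflow = 3

With stocking held at 7:
Substituting into the turbidity equation gives turbidity = -4*inflow + 10.
Substituting into the temp_strat equation gives temp_strat = -16*inflow + 47.
Substituting into the fish_pop equation gives fish_pop = -4*inflow + 23.
Solve -4*inflow + 23 = 11: inflow = (11 - 23) / -4 = 3.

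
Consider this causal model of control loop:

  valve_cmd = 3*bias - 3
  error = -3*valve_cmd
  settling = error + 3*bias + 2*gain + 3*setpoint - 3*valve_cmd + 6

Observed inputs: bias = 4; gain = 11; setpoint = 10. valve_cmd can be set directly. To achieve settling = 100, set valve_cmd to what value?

Intervening on valve_cmd fixes its value directly, overriding its dependence on bias.
Substituting into the settling equation gives settling = -6*valve_cmd + 70.
Solve -6*valve_cmd + 70 = 100: valve_cmd = (100 - 70) / -6 = -5.

valve_cmd = -5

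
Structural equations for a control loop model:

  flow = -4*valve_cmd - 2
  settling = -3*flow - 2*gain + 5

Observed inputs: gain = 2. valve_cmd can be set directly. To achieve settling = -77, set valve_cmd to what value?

valve_cmd = -7

Substituting into the settling equation gives settling = 12*valve_cmd + 7.
Solve 12*valve_cmd + 7 = -77: valve_cmd = (-77 - 7) / 12 = -7.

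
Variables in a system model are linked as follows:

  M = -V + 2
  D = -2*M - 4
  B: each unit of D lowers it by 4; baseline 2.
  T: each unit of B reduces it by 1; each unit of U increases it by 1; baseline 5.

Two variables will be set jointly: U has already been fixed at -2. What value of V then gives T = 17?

V = 6

With U held at -2:
Substituting into the D equation gives D = 2*V - 8.
Substituting into the B equation gives B = -8*V + 34.
Substituting into the T equation gives T = 8*V - 31.
Solve 8*V - 31 = 17: V = (17 + 31) / 8 = 6.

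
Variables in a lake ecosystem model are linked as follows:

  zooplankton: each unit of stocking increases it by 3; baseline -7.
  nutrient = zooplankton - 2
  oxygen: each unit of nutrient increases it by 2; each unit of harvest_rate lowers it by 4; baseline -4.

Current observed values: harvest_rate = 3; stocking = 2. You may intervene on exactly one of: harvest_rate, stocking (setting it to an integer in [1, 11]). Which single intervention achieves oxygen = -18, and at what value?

set harvest_rate = 2

Intervening on harvest_rate: with other inputs at their observed values, oxygen = -4*harvest_rate - 10. Solving for -18 gives harvest_rate = 2, within [1, 11].
Intervening on stocking: oxygen = 6*stocking - 34. Reaching -18 requires stocking = 8/3, not an integer.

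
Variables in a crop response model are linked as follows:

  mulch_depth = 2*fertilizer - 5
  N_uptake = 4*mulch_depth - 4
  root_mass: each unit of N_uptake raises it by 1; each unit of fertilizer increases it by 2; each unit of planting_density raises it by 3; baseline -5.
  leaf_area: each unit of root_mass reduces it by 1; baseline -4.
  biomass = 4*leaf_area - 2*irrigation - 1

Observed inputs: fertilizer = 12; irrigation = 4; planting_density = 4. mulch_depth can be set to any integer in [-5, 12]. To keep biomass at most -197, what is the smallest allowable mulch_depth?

Intervening on mulch_depth fixes its value directly, overriding its dependence on fertilizer.
Substituting into the root_mass equation gives root_mass = 4*mulch_depth + 27.
Substituting into the leaf_area equation gives leaf_area = -4*mulch_depth - 31.
biomass becomes -16*mulch_depth - 133.
Require -16*mulch_depth - 133 ≤ -197, so mulch_depth ≥ 4.
The smallest integer in [-5, 12] satisfying this is 4.

mulch_depth = 4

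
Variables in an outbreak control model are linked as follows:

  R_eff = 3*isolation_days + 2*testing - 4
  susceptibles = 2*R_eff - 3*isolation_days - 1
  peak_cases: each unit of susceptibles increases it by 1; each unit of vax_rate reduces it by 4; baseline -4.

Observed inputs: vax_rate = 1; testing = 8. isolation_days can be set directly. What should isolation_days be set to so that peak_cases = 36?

Substituting into the R_eff equation gives R_eff = 3*isolation_days + 12.
Substituting into the susceptibles equation gives susceptibles = 3*isolation_days + 23.
peak_cases becomes 3*isolation_days + 15.
Solve 3*isolation_days + 15 = 36: isolation_days = (36 - 15) / 3 = 7.

isolation_days = 7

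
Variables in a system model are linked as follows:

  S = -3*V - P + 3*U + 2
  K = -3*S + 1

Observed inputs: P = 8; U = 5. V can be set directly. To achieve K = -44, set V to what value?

Substituting into the S equation gives S = -3*V + 9.
This gives K = 9*V - 26.
Solve 9*V - 26 = -44: V = (-44 + 26) / 9 = -2.

V = -2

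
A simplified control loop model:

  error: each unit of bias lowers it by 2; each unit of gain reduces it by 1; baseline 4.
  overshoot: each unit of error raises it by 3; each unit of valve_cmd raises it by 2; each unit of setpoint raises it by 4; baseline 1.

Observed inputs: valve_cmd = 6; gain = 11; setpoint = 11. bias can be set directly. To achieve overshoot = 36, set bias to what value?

Substituting into the error equation gives error = -2*bias - 7.
This gives overshoot = -6*bias + 36.
Solve -6*bias + 36 = 36: bias = (36 - 36) / -6 = 0.

bias = 0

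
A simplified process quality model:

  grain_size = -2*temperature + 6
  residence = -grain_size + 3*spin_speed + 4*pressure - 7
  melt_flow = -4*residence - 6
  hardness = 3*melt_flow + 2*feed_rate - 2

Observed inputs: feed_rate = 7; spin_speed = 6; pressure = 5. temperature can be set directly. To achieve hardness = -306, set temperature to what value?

temperature = 0

Substituting into the residence equation gives residence = 2*temperature + 25.
This gives melt_flow = -8*temperature - 106.
So hardness = -24*temperature - 306.
Solve -24*temperature - 306 = -306: temperature = (-306 + 306) / -24 = 0.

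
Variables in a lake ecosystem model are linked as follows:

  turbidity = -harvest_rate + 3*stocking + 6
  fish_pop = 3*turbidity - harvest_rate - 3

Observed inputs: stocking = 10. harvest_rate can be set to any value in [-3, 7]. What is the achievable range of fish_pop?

Substituting into the turbidity equation gives turbidity = -harvest_rate + 36.
Substituting into the fish_pop equation gives fish_pop = -4*harvest_rate + 105.
Linear in harvest_rate, so extremes are at the endpoints: harvest_rate = -3 gives fish_pop = 117; harvest_rate = 7 gives fish_pop = 77.

77 to 117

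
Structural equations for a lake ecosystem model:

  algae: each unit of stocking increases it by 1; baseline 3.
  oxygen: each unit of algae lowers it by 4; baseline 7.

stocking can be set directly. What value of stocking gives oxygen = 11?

Substituting into the oxygen equation gives oxygen = -4*stocking - 5.
Solve -4*stocking - 5 = 11: stocking = (11 + 5) / -4 = -4.

stocking = -4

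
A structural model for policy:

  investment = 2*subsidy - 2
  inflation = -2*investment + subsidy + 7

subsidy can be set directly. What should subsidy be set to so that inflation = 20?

Substituting into the inflation equation gives inflation = -3*subsidy + 11.
Solve -3*subsidy + 11 = 20: subsidy = (20 - 11) / -3 = -3.

subsidy = -3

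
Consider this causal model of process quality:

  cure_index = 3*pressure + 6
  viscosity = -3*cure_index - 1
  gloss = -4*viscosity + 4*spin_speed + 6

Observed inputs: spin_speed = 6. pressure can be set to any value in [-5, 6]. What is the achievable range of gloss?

-74 to 322

Substituting into the viscosity equation gives viscosity = -9*pressure - 19.
gloss becomes 36*pressure + 106.
Linear in pressure, so extremes are at the endpoints: pressure = -5 gives gloss = -74; pressure = 6 gives gloss = 322.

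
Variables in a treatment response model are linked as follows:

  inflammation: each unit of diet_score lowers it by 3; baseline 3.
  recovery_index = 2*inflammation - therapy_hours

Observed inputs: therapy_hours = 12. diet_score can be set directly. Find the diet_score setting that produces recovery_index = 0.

diet_score = -1

Substituting into the recovery_index equation gives recovery_index = -6*diet_score - 6.
Solve -6*diet_score - 6 = 0: diet_score = (0 + 6) / -6 = -1.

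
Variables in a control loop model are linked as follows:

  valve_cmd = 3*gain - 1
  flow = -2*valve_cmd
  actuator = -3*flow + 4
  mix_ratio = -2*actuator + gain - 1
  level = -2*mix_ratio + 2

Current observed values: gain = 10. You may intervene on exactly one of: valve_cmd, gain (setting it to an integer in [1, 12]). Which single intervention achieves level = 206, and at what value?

set gain = 3

Intervening on valve_cmd: level = 24*valve_cmd. Reaching 206 requires valve_cmd = 103/12, not an integer.
Intervening on gain: with other inputs at their observed values, level = 70*gain - 4. Solving for 206 gives gain = 3, within [1, 12].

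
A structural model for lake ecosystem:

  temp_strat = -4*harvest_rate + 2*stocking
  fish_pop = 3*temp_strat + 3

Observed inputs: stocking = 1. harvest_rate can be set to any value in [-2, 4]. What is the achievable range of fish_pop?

Substituting into the temp_strat equation gives temp_strat = -4*harvest_rate + 2.
Substituting into the fish_pop equation gives fish_pop = -12*harvest_rate + 9.
Linear in harvest_rate, so extremes are at the endpoints: harvest_rate = -2 gives fish_pop = 33; harvest_rate = 4 gives fish_pop = -39.

-39 to 33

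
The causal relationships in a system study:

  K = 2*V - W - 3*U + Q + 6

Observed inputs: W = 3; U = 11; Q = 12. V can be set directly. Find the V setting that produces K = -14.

V = 2

Substituting into the K equation gives K = 2*V - 18.
Solve 2*V - 18 = -14: V = (-14 + 18) / 2 = 2.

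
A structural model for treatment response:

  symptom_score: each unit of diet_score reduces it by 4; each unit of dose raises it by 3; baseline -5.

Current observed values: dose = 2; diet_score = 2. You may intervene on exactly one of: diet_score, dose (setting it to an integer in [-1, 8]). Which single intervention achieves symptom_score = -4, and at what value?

Intervening on diet_score: symptom_score = -4*diet_score + 1. Reaching -4 requires diet_score = 5/4, not an integer.
Intervening on dose: with other inputs at their observed values, symptom_score = 3*dose - 13. Solving for -4 gives dose = 3, within [-1, 8].

set dose = 3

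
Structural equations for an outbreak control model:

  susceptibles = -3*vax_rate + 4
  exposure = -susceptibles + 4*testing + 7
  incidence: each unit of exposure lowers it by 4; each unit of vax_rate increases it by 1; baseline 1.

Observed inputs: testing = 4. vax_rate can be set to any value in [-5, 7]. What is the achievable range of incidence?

Substituting into the exposure equation gives exposure = 3*vax_rate + 19.
incidence becomes -11*vax_rate - 75.
Linear in vax_rate, so extremes are at the endpoints: vax_rate = -5 gives incidence = -20; vax_rate = 7 gives incidence = -152.

-152 to -20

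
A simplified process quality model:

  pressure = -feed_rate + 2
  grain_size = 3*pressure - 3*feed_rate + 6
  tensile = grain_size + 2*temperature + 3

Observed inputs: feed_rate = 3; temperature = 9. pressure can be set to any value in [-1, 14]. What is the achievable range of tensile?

15 to 60

Intervening on pressure fixes its value directly, overriding its dependence on feed_rate.
Substituting into the grain_size equation gives grain_size = 3*pressure - 3.
Substituting into the tensile equation gives tensile = 3*pressure + 18.
Linear in pressure, so extremes are at the endpoints: pressure = -1 gives tensile = 15; pressure = 14 gives tensile = 60.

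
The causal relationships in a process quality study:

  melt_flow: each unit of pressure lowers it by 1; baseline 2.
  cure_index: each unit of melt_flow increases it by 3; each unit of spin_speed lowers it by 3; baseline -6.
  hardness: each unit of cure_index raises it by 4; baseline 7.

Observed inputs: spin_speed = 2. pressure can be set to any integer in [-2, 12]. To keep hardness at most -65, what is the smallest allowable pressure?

pressure = 4

Substituting into the cure_index equation gives cure_index = -3*pressure - 6.
Substituting into the hardness equation gives hardness = -12*pressure - 17.
Require -12*pressure - 17 ≤ -65, so pressure ≥ 4.
The smallest integer in [-2, 12] satisfying this is 4.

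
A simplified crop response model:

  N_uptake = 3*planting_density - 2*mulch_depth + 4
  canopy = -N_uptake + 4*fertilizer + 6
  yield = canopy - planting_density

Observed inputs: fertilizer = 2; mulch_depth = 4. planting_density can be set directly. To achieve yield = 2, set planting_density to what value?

planting_density = 4

Substituting into the N_uptake equation gives N_uptake = 3*planting_density - 4.
So canopy = -3*planting_density + 18.
yield becomes -4*planting_density + 18.
Solve -4*planting_density + 18 = 2: planting_density = (2 - 18) / -4 = 4.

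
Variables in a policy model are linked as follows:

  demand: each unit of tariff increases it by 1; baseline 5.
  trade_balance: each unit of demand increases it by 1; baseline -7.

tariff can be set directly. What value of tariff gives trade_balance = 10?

tariff = 12

Substituting into the trade_balance equation gives trade_balance = tariff - 2.
Solve tariff - 2 = 10: tariff = (10 + 2) / 1 = 12.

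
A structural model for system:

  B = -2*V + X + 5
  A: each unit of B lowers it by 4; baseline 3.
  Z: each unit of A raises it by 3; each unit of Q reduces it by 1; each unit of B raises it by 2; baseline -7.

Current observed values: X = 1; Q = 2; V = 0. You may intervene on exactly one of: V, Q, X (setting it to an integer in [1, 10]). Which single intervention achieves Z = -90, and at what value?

set X = 4

Intervening on V: Z = 20*V - 60. Reaching -90 requires V = -3/2, not an integer.
Intervening on Q: Z = -Q - 58. Reaching -90 requires Q = 32, outside [1, 10].
Intervening on X: with other inputs at their observed values, Z = -10*X - 50. Solving for -90 gives X = 4, within [1, 10].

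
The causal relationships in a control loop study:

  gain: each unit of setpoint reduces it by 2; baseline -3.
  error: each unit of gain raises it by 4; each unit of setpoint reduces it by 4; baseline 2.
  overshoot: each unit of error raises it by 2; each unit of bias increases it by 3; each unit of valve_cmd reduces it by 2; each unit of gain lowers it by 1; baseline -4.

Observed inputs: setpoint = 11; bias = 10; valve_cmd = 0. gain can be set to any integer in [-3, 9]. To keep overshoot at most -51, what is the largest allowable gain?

gain = 1

Intervening on gain fixes its value directly, overriding its dependence on setpoint.
Substituting into the error equation gives error = 4*gain - 42.
Substituting into the overshoot equation gives overshoot = 7*gain - 58.
Require 7*gain - 58 ≤ -51, so gain ≤ 1.
The largest integer in [-3, 9] satisfying this is 1.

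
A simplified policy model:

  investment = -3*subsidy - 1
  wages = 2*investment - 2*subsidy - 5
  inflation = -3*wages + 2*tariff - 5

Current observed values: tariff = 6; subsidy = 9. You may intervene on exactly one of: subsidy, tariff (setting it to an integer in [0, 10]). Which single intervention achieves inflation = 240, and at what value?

set tariff = 4

Intervening on subsidy: inflation = 24*subsidy + 28. Reaching 240 requires subsidy = 53/6, not an integer.
Intervening on tariff: with other inputs at their observed values, inflation = 2*tariff + 232. Solving for 240 gives tariff = 4, within [0, 10].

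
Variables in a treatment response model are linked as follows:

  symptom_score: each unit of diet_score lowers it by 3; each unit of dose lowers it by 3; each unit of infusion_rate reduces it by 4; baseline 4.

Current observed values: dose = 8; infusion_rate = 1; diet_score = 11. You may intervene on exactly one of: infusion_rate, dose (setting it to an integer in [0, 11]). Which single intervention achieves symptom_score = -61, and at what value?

set infusion_rate = 2

Intervening on infusion_rate: with other inputs at their observed values, symptom_score = -4*infusion_rate - 53. Solving for -61 gives infusion_rate = 2, within [0, 11].
Intervening on dose: symptom_score = -3*dose - 33. Reaching -61 requires dose = 28/3, not an integer.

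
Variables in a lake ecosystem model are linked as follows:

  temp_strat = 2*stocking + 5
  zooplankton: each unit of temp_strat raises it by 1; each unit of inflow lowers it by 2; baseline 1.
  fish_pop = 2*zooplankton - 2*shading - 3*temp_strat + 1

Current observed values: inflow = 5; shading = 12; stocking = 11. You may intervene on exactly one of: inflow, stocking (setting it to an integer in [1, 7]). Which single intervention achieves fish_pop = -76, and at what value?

set inflow = 7

Intervening on inflow: with other inputs at their observed values, fish_pop = -4*inflow - 48. Solving for -76 gives inflow = 7, within [1, 7].
Intervening on stocking: fish_pop = -2*stocking - 46. Reaching -76 requires stocking = 15, outside [1, 7].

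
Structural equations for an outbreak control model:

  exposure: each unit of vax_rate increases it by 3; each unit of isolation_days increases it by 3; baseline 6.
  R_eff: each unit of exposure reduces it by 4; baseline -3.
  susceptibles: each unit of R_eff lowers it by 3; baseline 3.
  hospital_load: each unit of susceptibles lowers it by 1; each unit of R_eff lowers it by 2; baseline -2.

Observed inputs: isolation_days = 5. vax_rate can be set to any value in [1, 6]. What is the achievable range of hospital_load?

Substituting into the exposure equation gives exposure = 3*vax_rate + 21.
Substituting into the R_eff equation gives R_eff = -12*vax_rate - 87.
Substituting into the susceptibles equation gives susceptibles = 36*vax_rate + 264.
Substituting into the hospital_load equation gives hospital_load = -12*vax_rate - 92.
Linear in vax_rate, so extremes are at the endpoints: vax_rate = 1 gives hospital_load = -104; vax_rate = 6 gives hospital_load = -164.

-164 to -104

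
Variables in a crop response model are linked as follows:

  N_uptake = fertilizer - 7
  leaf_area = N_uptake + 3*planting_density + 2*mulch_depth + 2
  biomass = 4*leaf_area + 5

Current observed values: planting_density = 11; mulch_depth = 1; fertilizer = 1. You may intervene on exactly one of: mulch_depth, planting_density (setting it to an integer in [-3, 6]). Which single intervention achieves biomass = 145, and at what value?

Intervening on mulch_depth: with other inputs at their observed values, biomass = 8*mulch_depth + 121. Solving for 145 gives mulch_depth = 3, within [-3, 6].
Intervening on planting_density: biomass = 12*planting_density - 3. Reaching 145 requires planting_density = 37/3, not an integer.

set mulch_depth = 3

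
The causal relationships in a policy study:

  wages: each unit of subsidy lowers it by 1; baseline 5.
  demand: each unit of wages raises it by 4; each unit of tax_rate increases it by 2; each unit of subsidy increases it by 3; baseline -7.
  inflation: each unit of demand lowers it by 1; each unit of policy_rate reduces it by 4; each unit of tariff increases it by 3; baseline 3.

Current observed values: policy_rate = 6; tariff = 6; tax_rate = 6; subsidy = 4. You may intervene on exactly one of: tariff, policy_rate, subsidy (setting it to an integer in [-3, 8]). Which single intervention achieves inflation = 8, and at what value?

set policy_rate = -2

Intervening on tariff: inflation = 3*tariff - 42. Reaching 8 requires tariff = 50/3, not an integer.
Intervening on policy_rate: with other inputs at their observed values, inflation = -4*policy_rate. Solving for 8 gives policy_rate = -2, within [-3, 8].
Intervening on subsidy: inflation = subsidy - 28. Reaching 8 requires subsidy = 36, outside [-3, 8].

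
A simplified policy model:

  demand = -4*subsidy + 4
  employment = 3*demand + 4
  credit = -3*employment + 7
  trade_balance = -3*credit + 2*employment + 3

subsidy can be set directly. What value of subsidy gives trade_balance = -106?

subsidy = 2

Substituting into the employment equation gives employment = -12*subsidy + 16.
Substituting into the credit equation gives credit = 36*subsidy - 41.
Substituting into the trade_balance equation gives trade_balance = -132*subsidy + 158.
Solve -132*subsidy + 158 = -106: subsidy = (-106 - 158) / -132 = 2.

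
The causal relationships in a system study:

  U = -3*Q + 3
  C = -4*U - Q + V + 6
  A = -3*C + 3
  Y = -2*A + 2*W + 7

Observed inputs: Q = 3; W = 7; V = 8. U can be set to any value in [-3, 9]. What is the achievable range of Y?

-135 to 153

Intervening on U fixes its value directly, overriding its dependence on Q.
Substituting into the C equation gives C = -4*U + 11.
This gives A = 12*U - 30.
Substituting into the Y equation gives Y = -24*U + 81.
Linear in U, so extremes are at the endpoints: U = -3 gives Y = 153; U = 9 gives Y = -135.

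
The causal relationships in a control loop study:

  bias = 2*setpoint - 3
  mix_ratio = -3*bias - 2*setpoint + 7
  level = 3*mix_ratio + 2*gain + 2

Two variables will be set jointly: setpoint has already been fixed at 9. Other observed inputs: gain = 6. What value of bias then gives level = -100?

With setpoint held at 9:
Intervening on bias fixes its value directly, overriding its dependence on setpoint.
Substituting into the mix_ratio equation gives mix_ratio = -3*bias - 11.
This gives level = -9*bias - 19.
Solve -9*bias - 19 = -100: bias = (-100 + 19) / -9 = 9.

bias = 9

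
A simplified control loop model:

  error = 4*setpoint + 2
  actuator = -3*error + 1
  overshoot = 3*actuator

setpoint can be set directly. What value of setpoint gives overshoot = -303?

Substituting into the actuator equation gives actuator = -12*setpoint - 5.
Substituting into the overshoot equation gives overshoot = -36*setpoint - 15.
Solve -36*setpoint - 15 = -303: setpoint = (-303 + 15) / -36 = 8.

setpoint = 8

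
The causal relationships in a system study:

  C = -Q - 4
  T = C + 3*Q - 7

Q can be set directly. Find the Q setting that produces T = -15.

Substituting into the T equation gives T = 2*Q - 11.
Solve 2*Q - 11 = -15: Q = (-15 + 11) / 2 = -2.

Q = -2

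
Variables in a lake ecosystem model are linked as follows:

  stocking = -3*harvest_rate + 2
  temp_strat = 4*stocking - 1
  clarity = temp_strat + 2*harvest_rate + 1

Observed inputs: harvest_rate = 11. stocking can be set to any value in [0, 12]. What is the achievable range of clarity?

22 to 70

Intervening on stocking fixes its value directly, overriding its dependence on harvest_rate.
Substituting into the clarity equation gives clarity = 4*stocking + 22.
Linear in stocking, so extremes are at the endpoints: stocking = 0 gives clarity = 22; stocking = 12 gives clarity = 70.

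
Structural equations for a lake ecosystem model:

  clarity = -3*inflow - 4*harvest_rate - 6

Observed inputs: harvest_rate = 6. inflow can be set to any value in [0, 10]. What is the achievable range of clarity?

-60 to -30

Substituting into the clarity equation gives clarity = -3*inflow - 30.
Linear in inflow, so extremes are at the endpoints: inflow = 0 gives clarity = -30; inflow = 10 gives clarity = -60.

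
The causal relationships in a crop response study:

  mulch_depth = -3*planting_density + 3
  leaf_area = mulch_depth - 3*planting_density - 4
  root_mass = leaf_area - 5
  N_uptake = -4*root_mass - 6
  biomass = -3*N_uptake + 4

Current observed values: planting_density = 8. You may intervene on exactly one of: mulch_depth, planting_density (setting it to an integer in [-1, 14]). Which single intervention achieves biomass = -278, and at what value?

Intervening on mulch_depth: with other inputs at their observed values, biomass = 12*mulch_depth - 374. Solving for -278 gives mulch_depth = 8, within [-1, 14].
Intervening on planting_density: biomass = -72*planting_density - 50. Reaching -278 requires planting_density = 19/6, not an integer.

set mulch_depth = 8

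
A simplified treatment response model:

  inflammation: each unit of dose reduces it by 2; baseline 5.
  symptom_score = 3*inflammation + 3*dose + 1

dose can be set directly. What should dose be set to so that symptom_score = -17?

Substituting into the symptom_score equation gives symptom_score = -3*dose + 16.
Solve -3*dose + 16 = -17: dose = (-17 - 16) / -3 = 11.

dose = 11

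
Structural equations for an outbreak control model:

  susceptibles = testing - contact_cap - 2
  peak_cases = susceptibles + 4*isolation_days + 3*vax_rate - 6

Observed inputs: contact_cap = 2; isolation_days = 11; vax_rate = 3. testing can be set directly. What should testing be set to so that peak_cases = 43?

Substituting into the susceptibles equation gives susceptibles = testing - 4.
This gives peak_cases = testing + 43.
Solve testing + 43 = 43: testing = (43 - 43) / 1 = 0.

testing = 0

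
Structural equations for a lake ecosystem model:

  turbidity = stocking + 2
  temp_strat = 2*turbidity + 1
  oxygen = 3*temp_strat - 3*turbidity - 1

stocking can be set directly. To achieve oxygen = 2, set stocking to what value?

stocking = -2

Substituting into the temp_strat equation gives temp_strat = 2*stocking + 5.
This gives oxygen = 3*stocking + 8.
Solve 3*stocking + 8 = 2: stocking = (2 - 8) / 3 = -2.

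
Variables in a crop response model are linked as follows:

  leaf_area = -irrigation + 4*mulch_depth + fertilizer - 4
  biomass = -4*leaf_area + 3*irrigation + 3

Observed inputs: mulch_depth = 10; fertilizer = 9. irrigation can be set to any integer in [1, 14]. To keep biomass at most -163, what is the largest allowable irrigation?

irrigation = 2

Substituting into the leaf_area equation gives leaf_area = -irrigation + 45.
Substituting into the biomass equation gives biomass = 7*irrigation - 177.
Require 7*irrigation - 177 ≤ -163, so irrigation ≤ 2.
The largest integer in [1, 14] satisfying this is 2.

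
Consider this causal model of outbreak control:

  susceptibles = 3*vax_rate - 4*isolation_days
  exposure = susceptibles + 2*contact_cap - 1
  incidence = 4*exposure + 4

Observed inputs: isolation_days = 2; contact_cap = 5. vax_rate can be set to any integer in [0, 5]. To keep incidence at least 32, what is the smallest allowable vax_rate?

vax_rate = 2

Substituting into the susceptibles equation gives susceptibles = 3*vax_rate - 8.
So exposure = 3*vax_rate + 1.
Substituting into the incidence equation gives incidence = 12*vax_rate + 8.
Require 12*vax_rate + 8 ≥ 32, so vax_rate ≥ 2.
The smallest integer in [0, 5] satisfying this is 2.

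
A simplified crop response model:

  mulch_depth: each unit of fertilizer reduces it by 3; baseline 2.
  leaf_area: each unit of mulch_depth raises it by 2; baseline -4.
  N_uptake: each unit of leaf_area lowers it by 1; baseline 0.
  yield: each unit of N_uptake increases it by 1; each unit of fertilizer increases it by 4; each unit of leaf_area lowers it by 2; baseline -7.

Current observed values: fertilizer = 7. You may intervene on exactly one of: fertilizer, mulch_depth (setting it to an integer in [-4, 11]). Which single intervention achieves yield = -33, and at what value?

Intervening on fertilizer: yield = 22*fertilizer - 7. Reaching -33 requires fertilizer = -13/11, not an integer.
Intervening on mulch_depth: with other inputs at their observed values, yield = -6*mulch_depth + 33. Solving for -33 gives mulch_depth = 11, within [-4, 11].

set mulch_depth = 11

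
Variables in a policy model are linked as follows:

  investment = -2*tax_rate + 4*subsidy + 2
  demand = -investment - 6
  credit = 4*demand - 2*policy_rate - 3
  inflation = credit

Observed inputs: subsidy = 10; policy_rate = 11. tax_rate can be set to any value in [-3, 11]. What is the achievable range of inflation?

-241 to -129

Substituting into the investment equation gives investment = -2*tax_rate + 42.
Substituting into the demand equation gives demand = 2*tax_rate - 48.
Substituting into the credit equation gives credit = 8*tax_rate - 217.
Substituting into the inflation equation gives inflation = 8*tax_rate - 217.
Linear in tax_rate, so extremes are at the endpoints: tax_rate = -3 gives inflation = -241; tax_rate = 11 gives inflation = -129.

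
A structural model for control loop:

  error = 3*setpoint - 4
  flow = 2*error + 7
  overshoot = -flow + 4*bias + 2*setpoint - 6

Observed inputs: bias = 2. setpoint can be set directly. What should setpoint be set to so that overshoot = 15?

Substituting into the flow equation gives flow = 6*setpoint - 1.
Substituting into the overshoot equation gives overshoot = -4*setpoint + 3.
Solve -4*setpoint + 3 = 15: setpoint = (15 - 3) / -4 = -3.

setpoint = -3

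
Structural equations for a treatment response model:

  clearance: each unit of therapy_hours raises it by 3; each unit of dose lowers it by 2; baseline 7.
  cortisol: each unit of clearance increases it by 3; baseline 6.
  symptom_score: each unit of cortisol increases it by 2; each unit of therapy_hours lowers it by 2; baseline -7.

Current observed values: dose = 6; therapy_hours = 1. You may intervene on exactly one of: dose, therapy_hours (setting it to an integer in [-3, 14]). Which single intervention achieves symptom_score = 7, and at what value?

set therapy_hours = 2

Intervening on dose: symptom_score = -12*dose + 63. Reaching 7 requires dose = 14/3, not an integer.
Intervening on therapy_hours: with other inputs at their observed values, symptom_score = 16*therapy_hours - 25. Solving for 7 gives therapy_hours = 2, within [-3, 14].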